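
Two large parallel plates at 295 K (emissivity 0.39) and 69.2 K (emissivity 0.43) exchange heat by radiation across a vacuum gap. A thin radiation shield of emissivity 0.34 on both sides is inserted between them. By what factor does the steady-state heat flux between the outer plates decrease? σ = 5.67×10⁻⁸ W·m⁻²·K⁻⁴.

Without shield: q₀ = σΔ(T⁴)/(1/ε₁+1/ε₂−1) with denominator 3.890.
With shield the two gaps are in series; the resistances add: (1/ε₁+1/ε_s−1)+(1/ε_s+1/ε₂−1) = 4.505+4.267 = 8.772.
Heat-flux ratio q₀/q = 8.772/3.890.

factor ≈ 2.26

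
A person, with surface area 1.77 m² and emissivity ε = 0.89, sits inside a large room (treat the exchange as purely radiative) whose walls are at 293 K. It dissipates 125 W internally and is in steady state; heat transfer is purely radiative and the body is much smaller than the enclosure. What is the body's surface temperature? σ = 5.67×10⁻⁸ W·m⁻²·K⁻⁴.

For a small grey body in a large enclosure, net radiated power = εσA(T⁴ − T_w⁴).
Steady state: P = εσA(T⁴ − T_w⁴) with A = 1.77 m².
T⁴ = P/(εσA) + T_w⁴ = 125/(0.89·5.67×10⁻⁸·1.770) + (293)⁴
    = 1.399×10⁹ + 7.370×10⁹ = 8.770×10⁹ K⁴.

T ≈ 306 K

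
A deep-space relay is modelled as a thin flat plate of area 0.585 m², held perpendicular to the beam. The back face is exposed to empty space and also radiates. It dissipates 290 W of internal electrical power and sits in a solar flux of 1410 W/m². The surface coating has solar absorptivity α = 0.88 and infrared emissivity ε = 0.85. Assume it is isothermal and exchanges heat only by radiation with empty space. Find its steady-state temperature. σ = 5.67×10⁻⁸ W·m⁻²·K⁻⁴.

T ≈ 366 K

At steady state, absorbed solar power + internal power = radiated power.
Absorbed: α·S·A_cross = 0.88·1410·0.5850 = 725.9 W (cross-section A).
Total input = 725.9 + 290 = 1016 W.
Radiated: εσ·A_surf·T⁴ with A_surf = 2A = 1.170 m².
T⁴ = 1016/(0.85·5.67×10⁻⁸·1.170) = 1.802×10¹⁰ K⁴.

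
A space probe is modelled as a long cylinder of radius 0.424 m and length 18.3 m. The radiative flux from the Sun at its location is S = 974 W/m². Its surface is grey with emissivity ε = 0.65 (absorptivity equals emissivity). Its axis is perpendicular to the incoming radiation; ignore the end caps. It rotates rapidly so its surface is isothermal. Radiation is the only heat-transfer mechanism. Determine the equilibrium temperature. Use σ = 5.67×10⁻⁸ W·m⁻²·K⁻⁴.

At equilibrium, absorbed power = emitted power.
Absorbing cross-section = 2rL = 15.52 m²; emitting surface = 2πrL = 48.75 m² (ratio π).
εS·A_cross = εσ·A_surf·T⁴  ⇒  T⁴ = S/(πσ)   (ε cancels).
T⁴ = 974/(π·5.67×10⁻⁸) = 5.468×10⁹ K⁴.
T = (5.468×10⁹)^(1/4).

T ≈ 272 K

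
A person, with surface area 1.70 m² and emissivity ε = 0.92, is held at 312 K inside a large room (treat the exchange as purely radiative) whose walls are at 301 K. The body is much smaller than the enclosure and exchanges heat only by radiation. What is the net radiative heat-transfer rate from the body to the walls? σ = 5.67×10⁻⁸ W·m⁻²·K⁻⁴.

P_net ≈ 112 W

For a small grey body in a large enclosure: P_net = εσA(T_body⁴ − T_wall⁴).
A = 1.70 m²; T_body⁴ − T_wall⁴ = 9.476×10⁹ − 8.209×10⁹ = 1.267×10⁹ K⁴.
|P_net| = 0.92·5.67×10⁻⁸·1.700·1.267×10⁹.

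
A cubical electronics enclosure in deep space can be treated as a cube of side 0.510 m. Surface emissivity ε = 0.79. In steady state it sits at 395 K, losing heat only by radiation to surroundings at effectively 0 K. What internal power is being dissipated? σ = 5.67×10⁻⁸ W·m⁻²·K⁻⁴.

Steady state: P = εσA T⁴.
A = 6L² = 1.561 m²; T⁴ = (395)⁴ = 2.434×10¹⁰ K⁴.
P = 0.79 × 5.67×10⁻⁸ × 1.561 × 2.434×10¹⁰.

P ≈ 1700 W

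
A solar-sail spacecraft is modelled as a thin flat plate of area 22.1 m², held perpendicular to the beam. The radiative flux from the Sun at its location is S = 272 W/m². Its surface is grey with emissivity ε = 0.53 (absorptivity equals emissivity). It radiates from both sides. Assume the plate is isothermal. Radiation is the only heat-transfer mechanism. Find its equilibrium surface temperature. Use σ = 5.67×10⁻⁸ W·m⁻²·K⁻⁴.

At equilibrium, absorbed power = emitted power.
Absorbing cross-section = A = 22.10 m²; emitting surface = 2A = 44.20 m² (ratio 2).
εS·A_cross = εσ·A_surf·T⁴  ⇒  T⁴ = S/(2σ)   (ε cancels).
T⁴ = 272/(2·5.67×10⁻⁸) = 2.399×10⁹ K⁴.
T = (2.399×10⁹)^(1/4).

T ≈ 221 K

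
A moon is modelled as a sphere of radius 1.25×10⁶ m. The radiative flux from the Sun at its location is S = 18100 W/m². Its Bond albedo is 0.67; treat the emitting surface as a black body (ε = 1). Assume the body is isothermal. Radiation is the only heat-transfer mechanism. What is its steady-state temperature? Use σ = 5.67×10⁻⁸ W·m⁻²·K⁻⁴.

T ≈ 403 K

At equilibrium, absorbed power = emitted power.
Absorbing cross-section = πr² = 4.909×10¹² m²; emitting surface = 4πr² = 1.963×10¹³ m² (ratio 4).
(1−a)S·A_cross = εσ·A_surf·T⁴  ⇒  T⁴ = (1−a)S/(4σ).
T⁴ = 0.330·18100/(4·5.67×10⁻⁸) = 2.634×10¹⁰ K⁴.
T = (2.634×10¹⁰)^(1/4).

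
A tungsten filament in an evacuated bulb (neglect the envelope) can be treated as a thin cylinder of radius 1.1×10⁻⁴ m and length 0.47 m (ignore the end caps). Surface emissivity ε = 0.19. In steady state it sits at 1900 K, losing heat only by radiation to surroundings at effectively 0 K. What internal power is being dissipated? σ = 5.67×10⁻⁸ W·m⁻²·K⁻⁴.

P ≈ 45.6 W

Steady state: P = εσA T⁴.
A = 2πrL = 3.248×10⁻⁴ m²; T⁴ = (1900)⁴ = 1.303×10¹³ K⁴.
P = 0.19 × 5.67×10⁻⁸ × 3.248×10⁻⁴ × 1.303×10¹³.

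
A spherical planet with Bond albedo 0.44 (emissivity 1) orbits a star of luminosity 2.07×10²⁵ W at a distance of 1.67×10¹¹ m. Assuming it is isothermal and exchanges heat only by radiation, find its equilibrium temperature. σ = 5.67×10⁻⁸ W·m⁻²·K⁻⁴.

T ≈ 110 K

First find the stellar flux at distance d: S = L/(4πd²) = 2.07×10²⁵/(4π·(1.67×10¹¹)²) = 59.06 W/m².
For an isothermal sphere, absorbed (1−a)S·πr² = emitted σ·4πr²·T⁴, so T⁴ = (1−a)S/(4σ).
T⁴ = 0.560·59.06/(4·5.67×10⁻⁸) = 1.458×10⁸ K⁴.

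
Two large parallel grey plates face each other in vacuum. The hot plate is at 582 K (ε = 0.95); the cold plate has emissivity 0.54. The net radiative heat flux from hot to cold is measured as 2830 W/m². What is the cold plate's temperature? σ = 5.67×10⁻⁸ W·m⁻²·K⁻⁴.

T₂ ≈ 375 K

q = σ(T₁⁴ − T₂⁴)/(1/ε₁ + 1/ε₂ − 1); denominator = 1.904.
T₂⁴ = T₁⁴ − q·(1/ε₁+1/ε₂−1)/σ = 1.147×10¹¹ − 2830·1.904/5.67×10⁻⁸
    = 1.968×10¹⁰ K⁴.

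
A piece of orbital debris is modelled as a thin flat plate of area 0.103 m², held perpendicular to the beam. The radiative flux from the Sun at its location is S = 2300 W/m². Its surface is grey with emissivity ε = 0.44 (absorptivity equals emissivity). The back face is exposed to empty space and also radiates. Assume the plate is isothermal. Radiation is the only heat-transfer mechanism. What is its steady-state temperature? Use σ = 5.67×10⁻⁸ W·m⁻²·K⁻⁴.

At equilibrium, absorbed power = emitted power.
Absorbing cross-section = A = 0.1030 m²; emitting surface = 2A = 0.2060 m² (ratio 2).
εS·A_cross = εσ·A_surf·T⁴  ⇒  T⁴ = S/(2σ)   (ε cancels).
T⁴ = 2300/(2·5.67×10⁻⁸) = 2.028×10¹⁰ K⁴.
T = (2.028×10¹⁰)^(1/4).

T ≈ 377 K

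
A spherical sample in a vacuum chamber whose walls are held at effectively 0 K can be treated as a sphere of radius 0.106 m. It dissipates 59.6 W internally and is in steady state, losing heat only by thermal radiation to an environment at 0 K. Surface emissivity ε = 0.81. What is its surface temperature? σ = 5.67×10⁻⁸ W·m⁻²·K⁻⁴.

T ≈ 310 K

Steady state: internal power = radiated power, P = εσA T⁴.
Radiating area A = 4πr² = 0.1412 m².
T⁴ = P/(εσA) = 59.6/(0.81·5.67×10⁻⁸·0.1412) = 9.191×10⁹ K⁴.
T = (9.191×10⁹)^(1/4).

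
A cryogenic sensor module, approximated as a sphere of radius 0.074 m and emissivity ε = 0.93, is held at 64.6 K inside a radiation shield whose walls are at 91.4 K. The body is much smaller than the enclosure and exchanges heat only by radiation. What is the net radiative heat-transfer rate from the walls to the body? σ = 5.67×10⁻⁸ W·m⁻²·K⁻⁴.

P_net ≈ 0.190 W

For a small grey body in a large enclosure: P_net = εσA(T_body⁴ − T_wall⁴).
A = 4πr² = 0.06881 m²; T_body⁴ − T_wall⁴ = 1.742×10⁷ − 6.979×10⁷ = -5.237×10⁷ K⁴.
|P_net| = 0.93·5.67×10⁻⁸·0.06881·5.237×10⁷.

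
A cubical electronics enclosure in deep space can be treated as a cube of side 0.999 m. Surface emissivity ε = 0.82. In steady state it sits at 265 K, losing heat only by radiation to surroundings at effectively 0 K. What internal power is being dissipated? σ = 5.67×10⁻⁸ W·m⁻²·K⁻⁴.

Steady state: P = εσA T⁴.
A = 6L² = 5.988 m²; T⁴ = (265)⁴ = 4.932×10⁹ K⁴.
P = 0.82 × 5.67×10⁻⁸ × 5.988 × 4.932×10⁹.

P ≈ 1370 W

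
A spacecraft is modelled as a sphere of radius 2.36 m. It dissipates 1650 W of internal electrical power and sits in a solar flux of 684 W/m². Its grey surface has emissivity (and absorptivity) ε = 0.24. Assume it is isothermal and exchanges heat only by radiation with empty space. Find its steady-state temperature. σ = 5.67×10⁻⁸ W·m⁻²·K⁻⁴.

T ≈ 263 K

At steady state, absorbed solar power + internal power = radiated power.
Absorbed: α·S·A_cross = 0.24·684·17.50 = 2872 W (cross-section πr²).
Total input = 2872 + 1650 = 4522 W.
Radiated: εσ·A_surf·T⁴ with A_surf = 4πr² = 69.99 m².
T⁴ = 4522/(0.24·5.67×10⁻⁸·69.99) = 4.748×10⁹ K⁴.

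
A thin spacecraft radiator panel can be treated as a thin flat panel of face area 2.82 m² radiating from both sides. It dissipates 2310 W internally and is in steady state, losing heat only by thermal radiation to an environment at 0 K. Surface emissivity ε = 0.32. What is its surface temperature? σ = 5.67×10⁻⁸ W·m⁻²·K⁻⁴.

T ≈ 388 K

Steady state: internal power = radiated power, P = εσA T⁴.
Radiating area A = 2·2.82 = 5.640 m².
T⁴ = P/(εσA) = 2310/(0.32·5.67×10⁻⁸·5.640) = 2.257×10¹⁰ K⁴.
T = (2.257×10¹⁰)^(1/4).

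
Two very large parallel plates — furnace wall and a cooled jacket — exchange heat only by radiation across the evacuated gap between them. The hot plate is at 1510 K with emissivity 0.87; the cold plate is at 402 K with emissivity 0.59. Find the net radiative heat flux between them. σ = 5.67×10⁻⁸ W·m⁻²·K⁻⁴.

q ≈ 1.59×10⁵ W/m²

For two infinite grey parallel plates, q = σ(T₁⁴ − T₂⁴)/(1/ε₁ + 1/ε₂ − 1).
T₁⁴ − T₂⁴ = 5.199×10¹² − 2.612×10¹⁰ = 5.173×10¹² K⁴.
1/ε₁ + 1/ε₂ − 1 = 1.149 + 1.695 − 1 = 1.844.
q = 5.67×10⁻⁸ × 5.173×10¹² / 1.844.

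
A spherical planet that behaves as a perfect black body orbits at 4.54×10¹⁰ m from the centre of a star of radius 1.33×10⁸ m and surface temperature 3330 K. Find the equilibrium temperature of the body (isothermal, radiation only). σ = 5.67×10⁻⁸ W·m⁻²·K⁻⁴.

The star's surface emits σT_*⁴; at distance d the flux is S = σT_*⁴(R_*/d)².
S = 5.67×10⁻⁸·(3330)⁴·(1.33×10⁸/4.54×10¹⁰)² = 59.83 W/m².
For an isothermal sphere T⁴ = (1−a)S/(4σ) = 2.638×10⁸ K⁴.

T ≈ 127 K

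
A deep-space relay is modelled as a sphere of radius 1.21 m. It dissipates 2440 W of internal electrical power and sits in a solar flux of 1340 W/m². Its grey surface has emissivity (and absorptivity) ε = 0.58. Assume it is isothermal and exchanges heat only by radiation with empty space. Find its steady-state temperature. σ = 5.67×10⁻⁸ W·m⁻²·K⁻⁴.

T ≈ 316 K

At steady state, absorbed solar power + internal power = radiated power.
Absorbed: α·S·A_cross = 0.58·1340·4.600 = 3575 W (cross-section πr²).
Total input = 3575 + 2440 = 6015 W.
Radiated: εσ·A_surf·T⁴ with A_surf = 4πr² = 18.40 m².
T⁴ = 6015/(0.58·5.67×10⁻⁸·18.40) = 9.941×10⁹ K⁴.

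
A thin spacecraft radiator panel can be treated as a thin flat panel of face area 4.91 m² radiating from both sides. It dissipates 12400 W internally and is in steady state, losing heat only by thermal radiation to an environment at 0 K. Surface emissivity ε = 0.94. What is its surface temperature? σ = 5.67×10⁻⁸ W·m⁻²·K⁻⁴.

T ≈ 392 K

Steady state: internal power = radiated power, P = εσA T⁴.
Radiating area A = 2·4.91 = 9.820 m².
T⁴ = P/(εσA) = 12400/(0.94·5.67×10⁻⁸·9.820) = 2.369×10¹⁰ K⁴.
T = (2.369×10¹⁰)^(1/4).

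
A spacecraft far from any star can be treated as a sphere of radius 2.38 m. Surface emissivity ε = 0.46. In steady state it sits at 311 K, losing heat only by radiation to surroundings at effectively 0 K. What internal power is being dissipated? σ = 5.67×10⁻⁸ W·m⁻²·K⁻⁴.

P ≈ 17400 W

Steady state: P = εσA T⁴.
A = 4πr² = 71.18 m²; T⁴ = (311)⁴ = 9.355×10⁹ K⁴.
P = 0.46 × 5.67×10⁻⁸ × 71.18 × 9.355×10⁹.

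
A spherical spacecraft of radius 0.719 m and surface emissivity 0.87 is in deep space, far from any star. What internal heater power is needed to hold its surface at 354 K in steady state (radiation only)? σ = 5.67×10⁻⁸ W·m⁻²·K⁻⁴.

P = εσ·4πr²·T⁴.
4πr² = 6.496 m²; T⁴ = 1.570×10¹⁰ K⁴.
P = 0.87·5.67×10⁻⁸·6.496·1.570×10¹⁰.

P ≈ 5030 W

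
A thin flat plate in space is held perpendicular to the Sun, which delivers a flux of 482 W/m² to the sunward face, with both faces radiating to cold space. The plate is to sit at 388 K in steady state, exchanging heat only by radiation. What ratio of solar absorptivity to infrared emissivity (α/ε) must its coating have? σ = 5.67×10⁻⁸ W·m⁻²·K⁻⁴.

α/ε ≈ 5.33

Balance: αS·A = εσ·2A·T⁴ ⇒ α/ε = 2σT⁴/S.
α/ε = 2·5.67×10⁻⁸·(388)⁴/482 = 2·5.67×10⁻⁸·2.266×10¹⁰/482.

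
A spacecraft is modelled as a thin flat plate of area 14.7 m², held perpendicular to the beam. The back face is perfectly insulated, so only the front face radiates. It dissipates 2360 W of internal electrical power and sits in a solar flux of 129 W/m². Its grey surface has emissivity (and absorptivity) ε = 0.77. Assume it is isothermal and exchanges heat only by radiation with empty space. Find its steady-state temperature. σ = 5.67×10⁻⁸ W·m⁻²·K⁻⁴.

At steady state, absorbed solar power + internal power = radiated power.
Absorbed: α·S·A_cross = 0.77·129·14.70 = 1460 W (cross-section A).
Total input = 1460 + 2360 = 3820 W.
Radiated: εσ·A_surf·T⁴ with A_surf = A = 14.70 m².
T⁴ = 3820/(0.77·5.67×10⁻⁸·14.70) = 5.952×10⁹ K⁴.

T ≈ 278 K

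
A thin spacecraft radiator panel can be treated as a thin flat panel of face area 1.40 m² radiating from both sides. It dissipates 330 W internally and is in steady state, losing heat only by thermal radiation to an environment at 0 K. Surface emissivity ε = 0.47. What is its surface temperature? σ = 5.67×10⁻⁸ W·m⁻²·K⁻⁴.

Steady state: internal power = radiated power, P = εσA T⁴.
Radiating area A = 2·1.40 = 2.800 m².
T⁴ = P/(εσA) = 330/(0.47·5.67×10⁻⁸·2.800) = 4.423×10⁹ K⁴.
T = (4.423×10⁹)^(1/4).

T ≈ 258 K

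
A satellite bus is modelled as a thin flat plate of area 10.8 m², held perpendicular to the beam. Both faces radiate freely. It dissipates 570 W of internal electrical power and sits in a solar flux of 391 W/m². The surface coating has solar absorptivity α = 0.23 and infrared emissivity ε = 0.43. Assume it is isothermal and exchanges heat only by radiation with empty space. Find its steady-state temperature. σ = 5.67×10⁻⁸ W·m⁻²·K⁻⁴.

T ≈ 233 K

At steady state, absorbed solar power + internal power = radiated power.
Absorbed: α·S·A_cross = 0.23·391·10.80 = 971.2 W (cross-section A).
Total input = 971.2 + 570 = 1541 W.
Radiated: εσ·A_surf·T⁴ with A_surf = 2A = 21.60 m².
T⁴ = 1541/(0.43·5.67×10⁻⁸·21.60) = 2.927×10⁹ K⁴.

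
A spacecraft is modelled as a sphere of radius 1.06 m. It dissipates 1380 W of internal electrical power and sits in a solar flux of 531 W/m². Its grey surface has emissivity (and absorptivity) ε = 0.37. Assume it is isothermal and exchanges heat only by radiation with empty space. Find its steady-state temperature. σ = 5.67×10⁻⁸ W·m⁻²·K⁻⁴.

T ≈ 289 K

At steady state, absorbed solar power + internal power = radiated power.
Absorbed: α·S·A_cross = 0.37·531·3.530 = 693.5 W (cross-section πr²).
Total input = 693.5 + 1380 = 2074 W.
Radiated: εσ·A_surf·T⁴ with A_surf = 4πr² = 14.12 m².
T⁴ = 2074/(0.37·5.67×10⁻⁸·14.12) = 7.000×10⁹ K⁴.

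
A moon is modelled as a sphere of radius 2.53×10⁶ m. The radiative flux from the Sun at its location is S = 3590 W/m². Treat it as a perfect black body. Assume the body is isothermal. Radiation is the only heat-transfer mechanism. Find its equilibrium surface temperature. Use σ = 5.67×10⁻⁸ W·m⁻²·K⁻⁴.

At equilibrium, absorbed power = emitted power.
Absorbing cross-section = πr² = 2.011×10¹³ m²; emitting surface = 4πr² = 8.044×10¹³ m² (ratio 4).
S·A_cross = εσ·A_surf·T⁴  ⇒  T⁴ = S/(4σ).
T⁴ = 1.00·3590/(4·5.67×10⁻⁸) = 1.583×10¹⁰ K⁴.
T = (1.583×10¹⁰)^(1/4).

T ≈ 355 K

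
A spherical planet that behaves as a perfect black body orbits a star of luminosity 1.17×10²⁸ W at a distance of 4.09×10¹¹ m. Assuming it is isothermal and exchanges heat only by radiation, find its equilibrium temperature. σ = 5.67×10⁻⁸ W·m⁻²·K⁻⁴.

First find the stellar flux at distance d: S = L/(4πd²) = 1.17×10²⁸/(4π·(4.09×10¹¹)²) = 5566 W/m².
For an isothermal sphere, absorbed (1−a)S·πr² = emitted σ·4πr²·T⁴, so T⁴ = (1−a)S/(4σ).
T⁴ = 1.00·5566/(4·5.67×10⁻⁸) = 2.454×10¹⁰ K⁴.

T ≈ 396 K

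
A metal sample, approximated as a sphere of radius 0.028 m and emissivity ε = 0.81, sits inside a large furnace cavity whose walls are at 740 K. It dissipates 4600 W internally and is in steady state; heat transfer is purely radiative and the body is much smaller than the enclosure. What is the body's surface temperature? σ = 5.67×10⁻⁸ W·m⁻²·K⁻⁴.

T ≈ 1800 K

For a small grey body in a large enclosure, net radiated power = εσA(T⁴ − T_w⁴).
Steady state: P = εσA(T⁴ − T_w⁴) with A = 4πr² = 0.009852 m².
T⁴ = P/(εσA) + T_w⁴ = 4600/(0.81·5.67×10⁻⁸·0.009852) + (740)⁴
    = 1.017×10¹³ + 2.999×10¹¹ = 1.047×10¹³ K⁴.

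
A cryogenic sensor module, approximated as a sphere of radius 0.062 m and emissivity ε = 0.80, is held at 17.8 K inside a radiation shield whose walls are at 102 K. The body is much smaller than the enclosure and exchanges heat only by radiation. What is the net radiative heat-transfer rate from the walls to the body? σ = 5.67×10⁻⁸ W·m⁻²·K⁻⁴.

For a small grey body in a large enclosure: P_net = εσA(T_body⁴ − T_wall⁴).
A = 4πr² = 0.04831 m²; T_body⁴ − T_wall⁴ = 1.004×10⁵ − 1.082×10⁸ = -1.081×10⁸ K⁴.
|P_net| = 0.80·5.67×10⁻⁸·0.04831·1.081×10⁸.

P_net ≈ 0.237 W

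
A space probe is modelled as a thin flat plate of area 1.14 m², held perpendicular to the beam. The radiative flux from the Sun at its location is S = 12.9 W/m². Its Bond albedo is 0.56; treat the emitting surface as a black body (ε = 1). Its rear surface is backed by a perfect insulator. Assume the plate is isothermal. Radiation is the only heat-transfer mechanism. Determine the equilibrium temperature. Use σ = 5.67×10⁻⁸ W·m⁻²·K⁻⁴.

At equilibrium, absorbed power = emitted power.
Absorbing cross-section = A = 1.140 m²; emitting surface = A = 1.140 m² (ratio 1).
(1−a)S·A_cross = εσ·A_surf·T⁴  ⇒  T⁴ = (1−a)S/(1σ).
T⁴ = 0.440·12.9/(1·5.67×10⁻⁸) = 1.001×10⁸ K⁴.
T = (1.001×10⁸)^(1/4).

T ≈ 100 K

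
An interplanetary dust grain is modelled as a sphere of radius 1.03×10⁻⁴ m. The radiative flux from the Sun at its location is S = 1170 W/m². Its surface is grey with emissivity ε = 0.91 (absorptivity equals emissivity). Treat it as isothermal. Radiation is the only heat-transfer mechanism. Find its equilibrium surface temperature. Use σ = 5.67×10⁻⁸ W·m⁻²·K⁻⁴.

T ≈ 268 K

At equilibrium, absorbed power = emitted power.
Absorbing cross-section = πr² = 3.333×10⁻⁸ m²; emitting surface = 4πr² = 1.333×10⁻⁷ m² (ratio 4).
εS·A_cross = εσ·A_surf·T⁴  ⇒  T⁴ = S/(4σ)   (ε cancels).
T⁴ = 1170/(4·5.67×10⁻⁸) = 5.159×10⁹ K⁴.
T = (5.159×10⁹)^(1/4).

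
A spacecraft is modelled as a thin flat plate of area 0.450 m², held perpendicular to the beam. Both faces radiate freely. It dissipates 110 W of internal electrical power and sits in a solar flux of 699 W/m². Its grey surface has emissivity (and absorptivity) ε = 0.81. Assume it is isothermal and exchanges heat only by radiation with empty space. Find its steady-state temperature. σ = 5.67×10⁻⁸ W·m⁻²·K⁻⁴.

T ≈ 307 K

At steady state, absorbed solar power + internal power = radiated power.
Absorbed: α·S·A_cross = 0.81·699·0.4500 = 254.8 W (cross-section A).
Total input = 254.8 + 110 = 364.8 W.
Radiated: εσ·A_surf·T⁴ with A_surf = 2A = 0.9000 m².
T⁴ = 364.8/(0.81·5.67×10⁻⁸·0.9000) = 8.825×10⁹ K⁴.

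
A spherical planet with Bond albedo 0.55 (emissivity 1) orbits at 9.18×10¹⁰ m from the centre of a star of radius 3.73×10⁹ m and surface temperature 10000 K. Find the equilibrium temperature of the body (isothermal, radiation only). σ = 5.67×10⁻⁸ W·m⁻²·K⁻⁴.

The star's surface emits σT_*⁴; at distance d the flux is S = σT_*⁴(R_*/d)².
S = 5.67×10⁻⁸·(10000)⁴·(3.73×10⁹/9.18×10¹⁰)² = 9.361×10⁵ W/m².
For an isothermal sphere T⁴ = (1−a)S/(4σ) = 1.857×10¹² K⁴.

T ≈ 1170 K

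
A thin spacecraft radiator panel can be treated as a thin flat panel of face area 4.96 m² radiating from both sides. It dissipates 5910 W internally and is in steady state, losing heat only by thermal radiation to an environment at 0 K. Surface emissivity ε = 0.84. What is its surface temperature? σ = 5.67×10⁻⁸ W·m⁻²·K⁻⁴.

Steady state: internal power = radiated power, P = εσA T⁴.
Radiating area A = 2·4.96 = 9.920 m².
T⁴ = P/(εσA) = 5910/(0.84·5.67×10⁻⁸·9.920) = 1.251×10¹⁰ K⁴.
T = (1.251×10¹⁰)^(1/4).

T ≈ 334 K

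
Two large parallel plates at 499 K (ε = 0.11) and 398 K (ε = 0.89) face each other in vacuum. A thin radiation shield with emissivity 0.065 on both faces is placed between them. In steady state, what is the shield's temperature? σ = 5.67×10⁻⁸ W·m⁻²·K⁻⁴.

In steady state the net flux on the hot side equals that on the cold side.
σ(T₁⁴−T_s⁴)/D₁ = σ(T_s⁴−T₂⁴)/D₂, with D₁ = 1/ε₁+1/ε_s−1 = 23.48, D₂ = 1/ε_s+1/ε₂−1 = 15.51.
Solve for T_s⁴: T_s⁴ = (D₂·T₁⁴ + D₁·T₂⁴)/(D₁+D₂) = 3.977×10¹⁰ K⁴.

T_s ≈ 447 K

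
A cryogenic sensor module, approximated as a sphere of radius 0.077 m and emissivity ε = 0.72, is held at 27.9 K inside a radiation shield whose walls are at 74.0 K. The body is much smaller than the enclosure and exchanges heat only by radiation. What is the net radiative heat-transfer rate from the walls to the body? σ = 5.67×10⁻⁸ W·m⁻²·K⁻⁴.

For a small grey body in a large enclosure: P_net = εσA(T_body⁴ − T_wall⁴).
A = 4πr² = 0.07451 m²; T_body⁴ − T_wall⁴ = 6.059×10⁵ − 2.999×10⁷ = -2.938×10⁷ K⁴.
|P_net| = 0.72·5.67×10⁻⁸·0.07451·2.938×10⁷.

P_net ≈ 0.0894 W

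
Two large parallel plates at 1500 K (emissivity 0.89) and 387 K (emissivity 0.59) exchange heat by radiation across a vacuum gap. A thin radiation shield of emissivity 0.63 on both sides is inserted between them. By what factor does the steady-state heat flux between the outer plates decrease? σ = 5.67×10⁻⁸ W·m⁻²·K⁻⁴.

factor ≈ 2.20

Without shield: q₀ = σΔ(T⁴)/(1/ε₁+1/ε₂−1) with denominator 1.819.
With shield the two gaps are in series; the resistances add: (1/ε₁+1/ε_s−1)+(1/ε_s+1/ε₂−1) = 1.711+2.282 = 3.993.
Heat-flux ratio q₀/q = 3.993/1.819.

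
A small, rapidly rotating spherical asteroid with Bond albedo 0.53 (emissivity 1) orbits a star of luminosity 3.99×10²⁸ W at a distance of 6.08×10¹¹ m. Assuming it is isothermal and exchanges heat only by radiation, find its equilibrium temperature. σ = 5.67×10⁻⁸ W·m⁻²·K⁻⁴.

T ≈ 365 K

First find the stellar flux at distance d: S = L/(4πd²) = 3.99×10²⁸/(4π·(6.08×10¹¹)²) = 8589 W/m².
For an isothermal sphere, absorbed (1−a)S·πr² = emitted σ·4πr²·T⁴, so T⁴ = (1−a)S/(4σ).
T⁴ = 0.470·8589/(4·5.67×10⁻⁸) = 1.780×10¹⁰ K⁴.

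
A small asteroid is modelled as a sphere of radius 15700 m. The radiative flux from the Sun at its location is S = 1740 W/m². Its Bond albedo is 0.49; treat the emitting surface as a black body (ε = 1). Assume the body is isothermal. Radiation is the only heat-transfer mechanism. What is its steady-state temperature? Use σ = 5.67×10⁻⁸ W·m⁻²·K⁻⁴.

At equilibrium, absorbed power = emitted power.
Absorbing cross-section = πr² = 7.744×10⁸ m²; emitting surface = 4πr² = 3.097×10⁹ m² (ratio 4).
(1−a)S·A_cross = εσ·A_surf·T⁴  ⇒  T⁴ = (1−a)S/(4σ).
T⁴ = 0.510·1740/(4·5.67×10⁻⁸) = 3.913×10⁹ K⁴.
T = (3.913×10⁹)^(1/4).

T ≈ 250 K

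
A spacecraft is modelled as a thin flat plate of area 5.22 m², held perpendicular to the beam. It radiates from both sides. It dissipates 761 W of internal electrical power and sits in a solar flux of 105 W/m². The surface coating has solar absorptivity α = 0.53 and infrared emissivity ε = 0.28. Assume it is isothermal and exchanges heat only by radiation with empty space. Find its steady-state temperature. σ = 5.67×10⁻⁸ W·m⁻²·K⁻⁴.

T ≈ 282 K

At steady state, absorbed solar power + internal power = radiated power.
Absorbed: α·S·A_cross = 0.53·105·5.220 = 290.5 W (cross-section A).
Total input = 290.5 + 761 = 1051 W.
Radiated: εσ·A_surf·T⁴ with A_surf = 2A = 10.44 m².
T⁴ = 1051/(0.28·5.67×10⁻⁸·10.44) = 6.344×10⁹ K⁴.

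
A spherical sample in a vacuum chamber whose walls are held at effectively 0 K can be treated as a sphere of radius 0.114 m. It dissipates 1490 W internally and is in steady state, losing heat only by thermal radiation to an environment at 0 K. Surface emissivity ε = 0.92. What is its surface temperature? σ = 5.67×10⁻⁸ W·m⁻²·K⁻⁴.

Steady state: internal power = radiated power, P = εσA T⁴.
Radiating area A = 4πr² = 0.1633 m².
T⁴ = P/(εσA) = 1490/(0.92·5.67×10⁻⁸·0.1633) = 1.749×10¹¹ K⁴.
T = (1.749×10¹¹)^(1/4).

T ≈ 647 K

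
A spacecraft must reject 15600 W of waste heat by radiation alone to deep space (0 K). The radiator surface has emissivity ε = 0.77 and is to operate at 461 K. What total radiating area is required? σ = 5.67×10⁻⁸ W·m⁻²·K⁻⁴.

P = εσA T⁴ ⇒ A = P/(εσT⁴).
T⁴ = 4.517×10¹⁰ K⁴.
A = 15600/(0.77 × 5.67×10⁻⁸ × 4.517×10¹⁰).

A ≈ 7.91 m²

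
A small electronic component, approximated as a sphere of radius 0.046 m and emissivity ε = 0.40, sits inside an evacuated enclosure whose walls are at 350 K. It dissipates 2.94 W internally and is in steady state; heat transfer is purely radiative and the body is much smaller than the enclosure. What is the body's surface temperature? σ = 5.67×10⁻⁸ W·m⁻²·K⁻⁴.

For a small grey body in a large enclosure, net radiated power = εσA(T⁴ − T_w⁴).
Steady state: P = εσA(T⁴ − T_w⁴) with A = 4πr² = 0.02659 m².
T⁴ = P/(εσA) + T_w⁴ = 2.94/(0.40·5.67×10⁻⁸·0.02659) + (350)⁴
    = 4.875×10⁹ + 1.501×10¹⁰ = 1.988×10¹⁰ K⁴.

T ≈ 376 K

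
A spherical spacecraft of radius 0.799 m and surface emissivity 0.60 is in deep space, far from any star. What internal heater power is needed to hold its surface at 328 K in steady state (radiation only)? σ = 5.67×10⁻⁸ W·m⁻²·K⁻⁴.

P = εσ·4πr²·T⁴.
4πr² = 8.022 m²; T⁴ = 1.157×10¹⁰ K⁴.
P = 0.60·5.67×10⁻⁸·8.022·1.157×10¹⁰.

P ≈ 3160 W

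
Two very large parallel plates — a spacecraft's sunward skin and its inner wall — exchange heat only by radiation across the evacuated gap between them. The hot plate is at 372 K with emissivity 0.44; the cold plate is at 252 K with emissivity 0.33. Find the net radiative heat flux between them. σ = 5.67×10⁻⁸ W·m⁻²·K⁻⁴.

For two infinite grey parallel plates, q = σ(T₁⁴ − T₂⁴)/(1/ε₁ + 1/ε₂ − 1).
T₁⁴ − T₂⁴ = 1.915×10¹⁰ − 4.033×10⁹ = 1.512×10¹⁰ K⁴.
1/ε₁ + 1/ε₂ − 1 = 2.273 + 3.030 − 1 = 4.303.
q = 5.67×10⁻⁸ × 1.512×10¹⁰ / 4.303.

q ≈ 199 W/m²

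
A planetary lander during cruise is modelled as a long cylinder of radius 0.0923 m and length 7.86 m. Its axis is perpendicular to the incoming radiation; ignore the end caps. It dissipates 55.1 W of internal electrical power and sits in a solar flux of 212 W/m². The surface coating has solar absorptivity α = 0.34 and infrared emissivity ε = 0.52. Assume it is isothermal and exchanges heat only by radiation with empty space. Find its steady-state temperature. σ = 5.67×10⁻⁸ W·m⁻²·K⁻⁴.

At steady state, absorbed solar power + internal power = radiated power.
Absorbed: α·S·A_cross = 0.34·212·1.451 = 104.6 W (cross-section 2rL).
Total input = 104.6 + 55.1 = 159.7 W.
Radiated: εσ·A_surf·T⁴ with A_surf = 2πrL = 4.558 m².
T⁴ = 159.7/(0.52·5.67×10⁻⁸·4.558) = 1.188×10⁹ K⁴.

T ≈ 186 K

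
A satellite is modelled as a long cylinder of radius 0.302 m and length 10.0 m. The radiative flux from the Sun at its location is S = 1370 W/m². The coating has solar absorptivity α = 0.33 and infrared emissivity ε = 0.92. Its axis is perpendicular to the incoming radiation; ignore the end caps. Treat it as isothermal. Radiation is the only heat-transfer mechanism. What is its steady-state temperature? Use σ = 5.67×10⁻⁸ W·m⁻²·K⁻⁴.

T ≈ 229 K

At equilibrium, absorbed power = emitted power.
Absorbing cross-section = 2rL = 6.040 m²; emitting surface = 2πrL = 18.98 m² (ratio π).
αS·A_cross = εσ·A_surf·T⁴  ⇒  T⁴ = αS/(ε·πσ).
T⁴ = 0.330·1370/(0.92·π·5.67×10⁻⁸) = 2.759×10⁹ K⁴.
T = (2.759×10⁹)^(1/4).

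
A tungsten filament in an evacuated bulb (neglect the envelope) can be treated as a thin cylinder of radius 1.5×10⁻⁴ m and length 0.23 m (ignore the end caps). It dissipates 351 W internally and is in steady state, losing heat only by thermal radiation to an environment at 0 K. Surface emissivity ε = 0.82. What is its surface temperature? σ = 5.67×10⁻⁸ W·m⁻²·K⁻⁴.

Steady state: internal power = radiated power, P = εσA T⁴.
Radiating area A = 2πrL = 2.168×10⁻⁴ m².
T⁴ = P/(εσA) = 351/(0.82·5.67×10⁻⁸·2.168×10⁻⁴) = 3.483×10¹³ K⁴.
T = (3.483×10¹³)^(1/4).

T ≈ 2430 K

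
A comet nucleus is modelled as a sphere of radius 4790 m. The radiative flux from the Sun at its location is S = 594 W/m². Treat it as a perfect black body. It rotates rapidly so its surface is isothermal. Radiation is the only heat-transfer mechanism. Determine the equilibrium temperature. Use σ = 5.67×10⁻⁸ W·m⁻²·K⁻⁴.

At equilibrium, absorbed power = emitted power.
Absorbing cross-section = πr² = 7.208×10⁷ m²; emitting surface = 4πr² = 2.883×10⁸ m² (ratio 4).
S·A_cross = εσ·A_surf·T⁴  ⇒  T⁴ = S/(4σ).
T⁴ = 1.00·594/(4·5.67×10⁻⁸) = 2.619×10⁹ K⁴.
T = (2.619×10⁹)^(1/4).

T ≈ 226 K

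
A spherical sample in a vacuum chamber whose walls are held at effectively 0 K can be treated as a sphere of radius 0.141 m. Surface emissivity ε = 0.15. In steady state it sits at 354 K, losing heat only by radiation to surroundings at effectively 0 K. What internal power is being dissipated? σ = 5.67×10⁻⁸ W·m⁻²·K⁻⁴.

P ≈ 33.4 W

Steady state: P = εσA T⁴.
A = 4πr² = 0.2498 m²; T⁴ = (354)⁴ = 1.570×10¹⁰ K⁴.
P = 0.15 × 5.67×10⁻⁸ × 0.2498 × 1.570×10¹⁰.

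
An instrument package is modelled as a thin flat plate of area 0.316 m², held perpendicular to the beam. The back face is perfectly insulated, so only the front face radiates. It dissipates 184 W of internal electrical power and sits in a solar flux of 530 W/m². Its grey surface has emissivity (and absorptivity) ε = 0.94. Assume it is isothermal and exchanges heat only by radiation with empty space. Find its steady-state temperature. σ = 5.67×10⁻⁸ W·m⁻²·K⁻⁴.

T ≈ 377 K

At steady state, absorbed solar power + internal power = radiated power.
Absorbed: α·S·A_cross = 0.94·530·0.3160 = 157.4 W (cross-section A).
Total input = 157.4 + 184 = 341.4 W.
Radiated: εσ·A_surf·T⁴ with A_surf = A = 0.3160 m².
T⁴ = 341.4/(0.94·5.67×10⁻⁸·0.3160) = 2.027×10¹⁰ K⁴.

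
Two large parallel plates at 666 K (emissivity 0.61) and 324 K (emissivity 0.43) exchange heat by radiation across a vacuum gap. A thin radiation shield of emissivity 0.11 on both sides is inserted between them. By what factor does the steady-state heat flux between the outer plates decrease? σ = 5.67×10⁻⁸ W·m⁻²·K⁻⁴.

factor ≈ 6.80

Without shield: q₀ = σΔ(T⁴)/(1/ε₁+1/ε₂−1) with denominator 2.965.
With shield the two gaps are in series; the resistances add: (1/ε₁+1/ε_s−1)+(1/ε_s+1/ε₂−1) = 9.730+10.42 = 20.15.
Heat-flux ratio q₀/q = 20.15/2.965.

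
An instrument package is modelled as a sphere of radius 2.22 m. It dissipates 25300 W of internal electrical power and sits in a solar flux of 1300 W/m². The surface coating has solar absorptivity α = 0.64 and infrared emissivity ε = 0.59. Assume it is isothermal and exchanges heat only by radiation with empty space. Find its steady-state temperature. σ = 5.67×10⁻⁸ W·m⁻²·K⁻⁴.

T ≈ 368 K

At steady state, absorbed solar power + internal power = radiated power.
Absorbed: α·S·A_cross = 0.64·1300·15.48 = 12880 W (cross-section πr²).
Total input = 12880 + 25300 = 38180 W.
Radiated: εσ·A_surf·T⁴ with A_surf = 4πr² = 61.93 m².
T⁴ = 38180/(0.59·5.67×10⁻⁸·61.93) = 1.843×10¹⁰ K⁴.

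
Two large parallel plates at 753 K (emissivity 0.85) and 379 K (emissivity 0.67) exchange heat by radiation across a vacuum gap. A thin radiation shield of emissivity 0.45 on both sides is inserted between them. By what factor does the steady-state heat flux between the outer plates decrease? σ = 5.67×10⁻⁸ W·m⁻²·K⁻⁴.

Without shield: q₀ = σΔ(T⁴)/(1/ε₁+1/ε₂−1) with denominator 1.669.
With shield the two gaps are in series; the resistances add: (1/ε₁+1/ε_s−1)+(1/ε_s+1/ε₂−1) = 2.399+2.715 = 5.113.
Heat-flux ratio q₀/q = 5.113/1.669.

factor ≈ 3.06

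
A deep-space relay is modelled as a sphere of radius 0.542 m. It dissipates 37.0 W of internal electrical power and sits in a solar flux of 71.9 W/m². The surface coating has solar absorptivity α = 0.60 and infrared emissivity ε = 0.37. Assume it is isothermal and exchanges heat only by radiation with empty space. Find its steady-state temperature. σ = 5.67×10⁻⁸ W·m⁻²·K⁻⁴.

At steady state, absorbed solar power + internal power = radiated power.
Absorbed: α·S·A_cross = 0.60·71.9·0.9229 = 39.81 W (cross-section πr²).
Total input = 39.81 + 37.0 = 76.81 W.
Radiated: εσ·A_surf·T⁴ with A_surf = 4πr² = 3.692 m².
T⁴ = 76.81/(0.37·5.67×10⁻⁸·3.692) = 9.918×10⁸ K⁴.

T ≈ 177 K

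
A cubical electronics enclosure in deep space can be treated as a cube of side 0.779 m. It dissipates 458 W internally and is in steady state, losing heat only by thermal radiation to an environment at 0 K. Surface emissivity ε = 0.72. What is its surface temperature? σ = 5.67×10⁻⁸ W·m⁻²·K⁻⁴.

T ≈ 236 K

Steady state: internal power = radiated power, P = εσA T⁴.
Radiating area A = 6L² = 3.641 m².
T⁴ = P/(εσA) = 458/(0.72·5.67×10⁻⁸·3.641) = 3.081×10⁹ K⁴.
T = (3.081×10⁹)^(1/4).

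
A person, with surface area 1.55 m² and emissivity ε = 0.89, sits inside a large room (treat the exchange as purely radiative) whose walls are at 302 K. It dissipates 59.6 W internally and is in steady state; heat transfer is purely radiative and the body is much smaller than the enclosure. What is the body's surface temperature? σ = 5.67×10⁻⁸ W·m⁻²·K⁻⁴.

For a small grey body in a large enclosure, net radiated power = εσA(T⁴ − T_w⁴).
Steady state: P = εσA(T⁴ − T_w⁴) with A = 1.55 m².
T⁴ = P/(εσA) + T_w⁴ = 59.6/(0.89·5.67×10⁻⁸·1.550) + (302)⁴
    = 7.620×10⁸ + 8.318×10⁹ = 9.080×10⁹ K⁴.

T ≈ 309 K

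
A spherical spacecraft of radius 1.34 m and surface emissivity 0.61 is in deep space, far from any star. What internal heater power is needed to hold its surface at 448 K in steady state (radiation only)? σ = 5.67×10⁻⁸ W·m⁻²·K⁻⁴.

P = εσ·4πr²·T⁴.
4πr² = 22.56 m²; T⁴ = 4.028×10¹⁰ K⁴.
P = 0.61·5.67×10⁻⁸·22.56·4.028×10¹⁰.

P ≈ 31400 W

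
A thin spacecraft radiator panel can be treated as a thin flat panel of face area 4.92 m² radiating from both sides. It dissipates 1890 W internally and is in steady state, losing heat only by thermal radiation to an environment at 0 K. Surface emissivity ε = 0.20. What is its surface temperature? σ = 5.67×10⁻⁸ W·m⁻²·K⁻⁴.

Steady state: internal power = radiated power, P = εσA T⁴.
Radiating area A = 2·4.92 = 9.840 m².
T⁴ = P/(εσA) = 1890/(0.20·5.67×10⁻⁸·9.840) = 1.694×10¹⁰ K⁴.
T = (1.694×10¹⁰)^(1/4).

T ≈ 361 K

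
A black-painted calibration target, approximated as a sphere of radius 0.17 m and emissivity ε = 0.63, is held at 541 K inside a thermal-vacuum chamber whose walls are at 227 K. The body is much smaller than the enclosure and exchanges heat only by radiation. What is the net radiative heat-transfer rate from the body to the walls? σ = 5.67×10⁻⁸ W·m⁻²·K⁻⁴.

P_net ≈ 1080 W

For a small grey body in a large enclosure: P_net = εσA(T_body⁴ − T_wall⁴).
A = 4πr² = 0.3632 m²; T_body⁴ − T_wall⁴ = 8.566×10¹⁰ − 2.655×10⁹ = 8.301×10¹⁰ K⁴.
|P_net| = 0.63·5.67×10⁻⁸·0.3632·8.301×10¹⁰.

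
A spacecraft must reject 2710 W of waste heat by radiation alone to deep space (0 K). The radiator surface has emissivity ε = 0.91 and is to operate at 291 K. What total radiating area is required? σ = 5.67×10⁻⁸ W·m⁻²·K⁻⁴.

A ≈ 7.32 m²

P = εσA T⁴ ⇒ A = P/(εσT⁴).
T⁴ = 7.171×10⁹ K⁴.
A = 2710/(0.91 × 5.67×10⁻⁸ × 7.171×10⁹).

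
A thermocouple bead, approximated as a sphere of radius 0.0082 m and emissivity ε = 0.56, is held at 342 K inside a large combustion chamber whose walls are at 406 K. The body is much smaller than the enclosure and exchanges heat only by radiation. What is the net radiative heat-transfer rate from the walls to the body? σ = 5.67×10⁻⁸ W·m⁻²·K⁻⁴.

P_net ≈ 0.362 W

For a small grey body in a large enclosure: P_net = εσA(T_body⁴ − T_wall⁴).
A = 4πr² = 8.450×10⁻⁴ m²; T_body⁴ − T_wall⁴ = 1.368×10¹⁰ − 2.717×10¹⁰ = -1.349×10¹⁰ K⁴.
|P_net| = 0.56·5.67×10⁻⁸·8.450×10⁻⁴·1.349×10¹⁰.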